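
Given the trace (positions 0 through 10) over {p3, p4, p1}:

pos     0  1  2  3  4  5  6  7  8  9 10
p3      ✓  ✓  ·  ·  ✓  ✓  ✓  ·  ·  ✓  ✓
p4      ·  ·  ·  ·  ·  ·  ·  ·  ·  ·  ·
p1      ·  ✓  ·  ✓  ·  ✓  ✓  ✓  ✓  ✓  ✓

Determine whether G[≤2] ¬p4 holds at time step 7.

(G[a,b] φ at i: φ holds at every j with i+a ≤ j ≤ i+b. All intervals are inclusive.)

Holds

Check ¬p4 at every j in [7,9]:
  j=7: true
  j=8: true
  j=9: true
All positions satisfy it → formula holds.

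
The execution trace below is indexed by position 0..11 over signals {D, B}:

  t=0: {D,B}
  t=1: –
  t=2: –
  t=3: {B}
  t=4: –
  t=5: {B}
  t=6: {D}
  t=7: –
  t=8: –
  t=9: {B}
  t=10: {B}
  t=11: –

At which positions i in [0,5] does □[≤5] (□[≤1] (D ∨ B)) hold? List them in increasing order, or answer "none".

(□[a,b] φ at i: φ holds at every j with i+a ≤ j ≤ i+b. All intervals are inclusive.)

none

Evaluate at each i in [0,5]:
  i=0: ✗ (fails at j=0)
  i=1: ✗ (fails at j=1)
  i=2: ✗ (fails at j=2)
  i=3: ✗ (fails at j=3)
  i=4: ✗ (fails at j=4)
  i=5: ✗ (fails at j=6)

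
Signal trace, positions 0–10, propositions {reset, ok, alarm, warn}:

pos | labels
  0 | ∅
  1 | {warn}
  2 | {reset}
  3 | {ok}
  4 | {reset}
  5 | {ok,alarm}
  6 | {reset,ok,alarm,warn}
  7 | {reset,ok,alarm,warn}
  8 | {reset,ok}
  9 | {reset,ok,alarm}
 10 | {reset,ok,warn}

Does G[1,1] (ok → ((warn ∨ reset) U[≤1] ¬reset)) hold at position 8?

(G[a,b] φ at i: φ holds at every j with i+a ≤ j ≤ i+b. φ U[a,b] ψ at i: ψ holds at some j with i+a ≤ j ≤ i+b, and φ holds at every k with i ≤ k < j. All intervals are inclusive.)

Does not hold

Check (ok → ((warn ∨ reset) U[≤1] ¬reset)) at every j in [9,9]:
  j=9: antecedent true; consequent fails → ✗
Fails at j=9 → formula fails.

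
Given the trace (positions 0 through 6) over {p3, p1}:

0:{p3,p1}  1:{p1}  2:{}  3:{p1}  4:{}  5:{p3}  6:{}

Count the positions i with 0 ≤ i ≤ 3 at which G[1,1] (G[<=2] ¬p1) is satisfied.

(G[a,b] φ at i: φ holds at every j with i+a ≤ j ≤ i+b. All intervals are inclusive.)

1

Evaluate at each i in [0,3]:
  i=0: ✗ (fails at j=1)
  i=1: ✗ (fails at j=2)
  i=2: ✗ (fails at j=3)
  i=3: ✓ (all of [4,4])
Positions where it holds: {3} → 1.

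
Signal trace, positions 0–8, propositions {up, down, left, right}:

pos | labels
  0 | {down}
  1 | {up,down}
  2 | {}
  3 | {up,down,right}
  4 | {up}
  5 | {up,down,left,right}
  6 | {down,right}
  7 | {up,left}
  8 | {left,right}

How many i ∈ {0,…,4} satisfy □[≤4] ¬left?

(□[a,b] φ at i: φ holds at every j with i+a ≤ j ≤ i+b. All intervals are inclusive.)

1

Evaluate at each i in [0,4]:
  i=0: ✓ (all of [0,4])
  i=1: ✗ (fails at j=5)
  i=2: ✗ (fails at j=5)
  i=3: ✗ (fails at j=5)
  i=4: ✗ (fails at j=5)
Positions where it holds: {0} → 1.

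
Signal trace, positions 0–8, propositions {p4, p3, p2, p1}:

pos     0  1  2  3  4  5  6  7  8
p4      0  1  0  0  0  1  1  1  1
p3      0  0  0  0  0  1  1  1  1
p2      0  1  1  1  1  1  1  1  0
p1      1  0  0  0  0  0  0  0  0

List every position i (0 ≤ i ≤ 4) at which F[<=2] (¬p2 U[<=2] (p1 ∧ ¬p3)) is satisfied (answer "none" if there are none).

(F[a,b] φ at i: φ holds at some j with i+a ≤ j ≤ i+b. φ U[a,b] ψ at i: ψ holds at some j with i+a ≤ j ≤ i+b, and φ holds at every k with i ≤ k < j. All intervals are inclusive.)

Evaluate at each i in [0,4]:
  i=0: ✓ (witness j=0)
  i=1: ✗ (none in [1,3])
  i=2: ✗ (none in [2,4])
  i=3: ✗ (none in [3,5])
  i=4: ✗ (none in [4,6])

0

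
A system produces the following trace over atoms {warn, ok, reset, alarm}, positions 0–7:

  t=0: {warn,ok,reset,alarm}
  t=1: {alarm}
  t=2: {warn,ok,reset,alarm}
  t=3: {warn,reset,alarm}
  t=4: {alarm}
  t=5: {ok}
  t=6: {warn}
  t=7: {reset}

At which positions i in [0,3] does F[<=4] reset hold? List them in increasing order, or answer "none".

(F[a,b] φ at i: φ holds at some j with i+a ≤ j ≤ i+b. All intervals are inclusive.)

Evaluate at each i in [0,3]:
  i=0: ✓ (witness j=0)
  i=1: ✓ (witness j=2)
  i=2: ✓ (witness j=2)
  i=3: ✓ (witness j=3)

0, 1, 2, 3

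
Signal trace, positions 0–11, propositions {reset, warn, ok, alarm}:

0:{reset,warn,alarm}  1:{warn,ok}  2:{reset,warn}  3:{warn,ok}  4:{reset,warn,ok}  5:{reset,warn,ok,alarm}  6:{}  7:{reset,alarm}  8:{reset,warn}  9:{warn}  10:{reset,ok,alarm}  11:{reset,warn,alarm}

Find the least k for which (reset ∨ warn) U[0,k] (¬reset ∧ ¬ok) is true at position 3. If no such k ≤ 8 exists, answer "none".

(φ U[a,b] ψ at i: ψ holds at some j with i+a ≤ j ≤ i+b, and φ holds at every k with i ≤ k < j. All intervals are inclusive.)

3

Need earliest j ≥ 3 with (¬reset ∧ ¬ok), and (reset ∨ warn) at every k in [3,j-1].
  j=3: rhs fails.
  j=4: rhs fails.
  j=5: rhs fails.
  j=6: rhs holds; lhs holds on [3,5]. k = 3.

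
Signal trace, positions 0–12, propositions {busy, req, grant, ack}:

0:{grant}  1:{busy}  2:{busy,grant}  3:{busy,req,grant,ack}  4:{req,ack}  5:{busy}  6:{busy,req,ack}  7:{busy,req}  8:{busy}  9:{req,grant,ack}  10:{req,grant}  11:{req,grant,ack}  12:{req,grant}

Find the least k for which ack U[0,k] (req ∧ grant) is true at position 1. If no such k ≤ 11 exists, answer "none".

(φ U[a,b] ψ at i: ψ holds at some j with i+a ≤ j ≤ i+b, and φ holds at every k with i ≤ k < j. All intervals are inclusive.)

Need earliest j ≥ 1 with (req ∧ grant), and ack at every k in [1,j-1].
  j=1: rhs fails.
  j=2: rhs fails.
  j=3: rhs holds but lhs fails at k=1.
  j=4: rhs fails.
  j=5: rhs fails.
  j=6: rhs fails.
  j=7: rhs fails.
  j=8: rhs fails.
  j=9: rhs holds but lhs fails at k=1.
  j=10: rhs holds but lhs fails at k=1.
  j=11: rhs holds but lhs fails at k=1.
  j=12: rhs holds but lhs fails at k=1.
No witness within the range → none.

none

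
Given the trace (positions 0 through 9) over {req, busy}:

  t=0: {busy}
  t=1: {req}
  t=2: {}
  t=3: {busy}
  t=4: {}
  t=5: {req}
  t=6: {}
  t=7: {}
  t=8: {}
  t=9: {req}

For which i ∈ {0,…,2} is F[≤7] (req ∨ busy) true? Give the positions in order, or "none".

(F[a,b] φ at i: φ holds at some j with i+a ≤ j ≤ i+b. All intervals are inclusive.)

Evaluate at each i in [0,2]:
  i=0: ✓ (witness j=0)
  i=1: ✓ (witness j=1)
  i=2: ✓ (witness j=3)

0, 1, 2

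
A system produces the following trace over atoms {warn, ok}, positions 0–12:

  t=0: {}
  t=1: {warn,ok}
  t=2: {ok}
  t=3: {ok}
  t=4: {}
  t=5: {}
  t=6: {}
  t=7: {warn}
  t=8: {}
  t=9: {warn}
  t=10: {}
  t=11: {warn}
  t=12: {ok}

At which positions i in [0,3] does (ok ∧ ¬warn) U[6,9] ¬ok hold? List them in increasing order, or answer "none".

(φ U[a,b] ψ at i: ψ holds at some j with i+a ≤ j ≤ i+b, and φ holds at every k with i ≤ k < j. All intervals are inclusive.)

none

Evaluate at each i in [0,3]:
  i=0: ✗ (lhs fails at k=0 before rhs at j=6)
  i=1: ✗ (lhs fails at k=1 before rhs at j=7)
  i=2: ✗ (lhs fails at k=4 before rhs at j=8)
  i=3: ✗ (lhs fails at k=4 before rhs at j=9)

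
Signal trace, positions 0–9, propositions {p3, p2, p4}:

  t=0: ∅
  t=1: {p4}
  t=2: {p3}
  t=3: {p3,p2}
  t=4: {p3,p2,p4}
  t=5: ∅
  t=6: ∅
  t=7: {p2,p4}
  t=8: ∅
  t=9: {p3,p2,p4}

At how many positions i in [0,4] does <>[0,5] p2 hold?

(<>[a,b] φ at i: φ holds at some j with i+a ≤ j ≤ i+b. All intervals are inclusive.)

5

Evaluate at each i in [0,4]:
  i=0: ✓ (witness j=3)
  i=1: ✓ (witness j=3)
  i=2: ✓ (witness j=3)
  i=3: ✓ (witness j=3)
  i=4: ✓ (witness j=4)
Positions where it holds: {0, 1, 2, 3, 4} → 5.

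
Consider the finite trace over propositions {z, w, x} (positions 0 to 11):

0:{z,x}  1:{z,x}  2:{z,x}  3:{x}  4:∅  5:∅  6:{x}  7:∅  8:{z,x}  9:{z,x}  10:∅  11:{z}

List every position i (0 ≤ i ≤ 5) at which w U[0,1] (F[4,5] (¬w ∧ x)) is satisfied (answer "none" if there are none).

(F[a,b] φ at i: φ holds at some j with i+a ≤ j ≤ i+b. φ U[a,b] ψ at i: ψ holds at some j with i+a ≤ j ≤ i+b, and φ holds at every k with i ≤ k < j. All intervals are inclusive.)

1, 2, 3, 4, 5

Evaluate at each i in [0,5]:
  i=0: ✗ (lhs fails at k=0 before rhs at j=1)
  i=1: ✓ (rhs at j=1)
  i=2: ✓ (rhs at j=2)
  i=3: ✓ (rhs at j=3)
  i=4: ✓ (rhs at j=4)
  i=5: ✓ (rhs at j=5)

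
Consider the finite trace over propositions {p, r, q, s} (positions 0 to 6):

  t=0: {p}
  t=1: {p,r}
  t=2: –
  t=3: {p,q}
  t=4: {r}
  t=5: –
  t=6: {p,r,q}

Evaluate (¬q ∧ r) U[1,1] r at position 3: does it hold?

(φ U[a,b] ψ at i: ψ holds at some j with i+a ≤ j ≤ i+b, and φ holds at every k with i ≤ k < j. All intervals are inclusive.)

No

Need some j in [4,4] with r, and (¬q ∧ r) at every k in [3,j-1].
  j=4: r holds, but (¬q ∧ r) fails at k=3 → not this j.
No j in the window works → until fails.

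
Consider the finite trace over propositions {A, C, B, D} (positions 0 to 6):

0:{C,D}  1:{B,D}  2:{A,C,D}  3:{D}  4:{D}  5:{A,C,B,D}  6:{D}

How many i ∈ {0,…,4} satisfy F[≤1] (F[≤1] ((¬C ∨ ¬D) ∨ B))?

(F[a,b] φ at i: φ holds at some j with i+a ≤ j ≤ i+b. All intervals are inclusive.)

Evaluate at each i in [0,4]:
  i=0: ✓ (witness j=0)
  i=1: ✓ (witness j=1)
  i=2: ✓ (witness j=2)
  i=3: ✓ (witness j=3)
  i=4: ✓ (witness j=4)
Positions where it holds: {0, 1, 2, 3, 4} → 5.

5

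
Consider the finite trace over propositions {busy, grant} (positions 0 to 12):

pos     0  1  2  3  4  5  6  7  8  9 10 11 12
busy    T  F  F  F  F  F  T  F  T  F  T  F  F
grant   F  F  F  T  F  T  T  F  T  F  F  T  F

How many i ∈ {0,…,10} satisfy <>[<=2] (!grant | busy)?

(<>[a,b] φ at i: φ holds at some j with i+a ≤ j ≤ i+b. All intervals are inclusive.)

Evaluate at each i in [0,10]:
  i=0: ✓ (witness j=0)
  i=1: ✓ (witness j=1)
  i=2: ✓ (witness j=2)
  i=3: ✓ (witness j=4)
  i=4: ✓ (witness j=4)
  i=5: ✓ (witness j=6)
  i=6: ✓ (witness j=6)
  i=7: ✓ (witness j=7)
  i=8: ✓ (witness j=8)
  i=9: ✓ (witness j=9)
  i=10: ✓ (witness j=10)
Positions where it holds: {0, 1, 2, 3, 4, 5, 6, 7, 8, 9, 10} → 11.

11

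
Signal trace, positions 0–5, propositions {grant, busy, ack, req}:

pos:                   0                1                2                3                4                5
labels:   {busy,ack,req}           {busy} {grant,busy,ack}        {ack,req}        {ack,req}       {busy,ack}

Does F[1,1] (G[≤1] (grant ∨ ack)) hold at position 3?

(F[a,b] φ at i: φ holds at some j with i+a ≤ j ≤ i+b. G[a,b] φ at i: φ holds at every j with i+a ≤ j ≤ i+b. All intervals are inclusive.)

Check G[≤1] (grant ∨ ack) at each j in [4,4]:
  j=4: holds on [4,5]
Found at j=4 → formula holds.

Holds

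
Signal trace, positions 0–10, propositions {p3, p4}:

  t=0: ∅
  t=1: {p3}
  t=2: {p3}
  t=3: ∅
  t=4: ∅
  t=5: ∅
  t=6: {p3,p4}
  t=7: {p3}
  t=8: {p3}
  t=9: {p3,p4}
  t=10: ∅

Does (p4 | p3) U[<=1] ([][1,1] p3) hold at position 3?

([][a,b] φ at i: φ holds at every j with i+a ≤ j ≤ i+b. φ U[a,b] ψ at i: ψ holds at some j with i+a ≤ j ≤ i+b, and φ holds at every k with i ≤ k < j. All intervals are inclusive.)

Need some j in [3,4] with [][1,1] p3, and (p4 | p3) at every k in [3,j-1].
  j=3: [][1,1] p3 — fails at 4.
  j=4: [][1,1] p3 — fails at 5.
No j in the window works → until fails.

No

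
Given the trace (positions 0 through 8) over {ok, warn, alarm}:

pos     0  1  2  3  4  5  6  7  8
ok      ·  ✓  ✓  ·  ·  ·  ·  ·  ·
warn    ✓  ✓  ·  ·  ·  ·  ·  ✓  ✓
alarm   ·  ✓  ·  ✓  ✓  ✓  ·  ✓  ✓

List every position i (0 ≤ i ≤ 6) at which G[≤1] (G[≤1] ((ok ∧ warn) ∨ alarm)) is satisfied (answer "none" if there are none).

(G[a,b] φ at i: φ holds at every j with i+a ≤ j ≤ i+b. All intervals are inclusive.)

3

Evaluate at each i in [0,6]:
  i=0: ✗ (fails at j=0)
  i=1: ✗ (fails at j=1)
  i=2: ✗ (fails at j=2)
  i=3: ✓ (all of [3,4])
  i=4: ✗ (fails at j=5)
  i=5: ✗ (fails at j=5)
  i=6: ✗ (fails at j=6)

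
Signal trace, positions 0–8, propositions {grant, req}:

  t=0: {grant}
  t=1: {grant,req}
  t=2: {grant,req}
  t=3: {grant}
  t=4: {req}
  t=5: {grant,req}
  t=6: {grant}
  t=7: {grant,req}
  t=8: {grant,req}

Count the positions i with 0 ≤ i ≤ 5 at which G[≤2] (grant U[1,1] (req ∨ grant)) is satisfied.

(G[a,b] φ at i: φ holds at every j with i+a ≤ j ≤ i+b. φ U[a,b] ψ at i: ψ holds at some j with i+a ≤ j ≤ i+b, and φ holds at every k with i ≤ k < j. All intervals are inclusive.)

3

Evaluate at each i in [0,5]:
  i=0: ✓ (all of [0,2])
  i=1: ✓ (all of [1,3])
  i=2: ✗ (fails at j=4)
  i=3: ✗ (fails at j=4)
  i=4: ✗ (fails at j=4)
  i=5: ✓ (all of [5,7])
Positions where it holds: {0, 1, 5} → 3.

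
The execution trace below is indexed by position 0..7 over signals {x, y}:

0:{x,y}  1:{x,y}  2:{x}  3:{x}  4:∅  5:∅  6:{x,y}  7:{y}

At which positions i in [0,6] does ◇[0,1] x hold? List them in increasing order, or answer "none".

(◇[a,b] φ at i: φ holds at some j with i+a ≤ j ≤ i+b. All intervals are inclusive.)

Evaluate at each i in [0,6]:
  i=0: ✓ (witness j=0)
  i=1: ✓ (witness j=1)
  i=2: ✓ (witness j=2)
  i=3: ✓ (witness j=3)
  i=4: ✗ (none in [4,5])
  i=5: ✓ (witness j=6)
  i=6: ✓ (witness j=6)

0, 1, 2, 3, 5, 6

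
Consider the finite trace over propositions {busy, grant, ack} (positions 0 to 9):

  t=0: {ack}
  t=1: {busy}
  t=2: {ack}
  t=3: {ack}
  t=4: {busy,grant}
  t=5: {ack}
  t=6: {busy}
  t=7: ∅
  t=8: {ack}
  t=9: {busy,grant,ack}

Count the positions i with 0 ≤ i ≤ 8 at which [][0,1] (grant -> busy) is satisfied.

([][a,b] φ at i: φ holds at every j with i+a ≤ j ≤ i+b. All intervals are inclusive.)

9

Evaluate at each i in [0,8]:
  i=0: ✓ (all of [0,1])
  i=1: ✓ (all of [1,2])
  i=2: ✓ (all of [2,3])
  i=3: ✓ (all of [3,4])
  i=4: ✓ (all of [4,5])
  i=5: ✓ (all of [5,6])
  i=6: ✓ (all of [6,7])
  i=7: ✓ (all of [7,8])
  i=8: ✓ (all of [8,9])
Positions where it holds: {0, 1, 2, 3, 4, 5, 6, 7, 8} → 9.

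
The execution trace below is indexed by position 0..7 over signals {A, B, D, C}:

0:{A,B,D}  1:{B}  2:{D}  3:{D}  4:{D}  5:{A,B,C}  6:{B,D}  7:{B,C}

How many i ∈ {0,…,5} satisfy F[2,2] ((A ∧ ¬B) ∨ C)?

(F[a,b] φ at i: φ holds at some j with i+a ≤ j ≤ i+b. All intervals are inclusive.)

Evaluate at each i in [0,5]:
  i=0: ✗ (none in [2,2])
  i=1: ✗ (none in [3,3])
  i=2: ✗ (none in [4,4])
  i=3: ✓ (witness j=5)
  i=4: ✗ (none in [6,6])
  i=5: ✓ (witness j=7)
Positions where it holds: {3, 5} → 2.

2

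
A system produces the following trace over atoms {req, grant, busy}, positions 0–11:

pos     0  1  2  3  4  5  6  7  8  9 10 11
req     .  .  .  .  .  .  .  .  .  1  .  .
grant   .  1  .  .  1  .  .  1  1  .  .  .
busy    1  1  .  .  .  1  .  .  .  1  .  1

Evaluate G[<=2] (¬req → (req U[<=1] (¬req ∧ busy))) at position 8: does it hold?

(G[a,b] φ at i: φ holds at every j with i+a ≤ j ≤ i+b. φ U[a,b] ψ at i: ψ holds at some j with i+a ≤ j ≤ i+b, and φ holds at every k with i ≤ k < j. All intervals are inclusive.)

False

Check (¬req → (req U[<=1] (¬req ∧ busy))) at every j in [8,10]:
  j=8: antecedent true; consequent fails → ✗
  j=9: antecedent false → ✓
  j=10: antecedent true; consequent fails → ✗
Fails at j=8 → formula fails.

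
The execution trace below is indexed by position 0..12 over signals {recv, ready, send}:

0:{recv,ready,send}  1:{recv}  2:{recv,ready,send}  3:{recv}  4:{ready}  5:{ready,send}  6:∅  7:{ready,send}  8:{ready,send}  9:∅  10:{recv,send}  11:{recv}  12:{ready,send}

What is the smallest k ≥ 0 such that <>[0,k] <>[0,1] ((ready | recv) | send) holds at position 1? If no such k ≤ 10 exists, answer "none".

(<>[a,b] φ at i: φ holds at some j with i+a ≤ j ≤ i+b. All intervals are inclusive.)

0

Scan j = 1,2,… for <>[0,1] ((ready | recv) | send):
  j=1: holds
First hit at j=1, so smallest k = 1-1 = 0.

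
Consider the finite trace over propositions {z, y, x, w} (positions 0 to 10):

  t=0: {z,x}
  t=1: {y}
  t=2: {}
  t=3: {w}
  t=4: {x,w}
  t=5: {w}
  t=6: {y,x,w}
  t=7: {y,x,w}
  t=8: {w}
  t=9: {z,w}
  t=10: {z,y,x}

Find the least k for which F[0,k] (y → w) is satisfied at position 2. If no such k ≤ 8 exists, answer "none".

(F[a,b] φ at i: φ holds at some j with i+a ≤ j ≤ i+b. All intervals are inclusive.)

0

Scan j = 2,3,… for (y → w):
  j=2: holds
First hit at j=2, so smallest k = 2-2 = 0.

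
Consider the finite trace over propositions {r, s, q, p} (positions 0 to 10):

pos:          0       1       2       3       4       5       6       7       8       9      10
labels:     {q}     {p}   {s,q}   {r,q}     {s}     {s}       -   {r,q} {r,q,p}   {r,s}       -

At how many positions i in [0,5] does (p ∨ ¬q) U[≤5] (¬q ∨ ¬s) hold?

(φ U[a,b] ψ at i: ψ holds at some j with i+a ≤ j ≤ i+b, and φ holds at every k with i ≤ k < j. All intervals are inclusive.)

5

Evaluate at each i in [0,5]:
  i=0: ✓ (rhs at j=0)
  i=1: ✓ (rhs at j=1)
  i=2: ✗ (lhs fails at k=2 before rhs at j=3)
  i=3: ✓ (rhs at j=3)
  i=4: ✓ (rhs at j=4)
  i=5: ✓ (rhs at j=5)
Positions where it holds: {0, 1, 3, 4, 5} → 5.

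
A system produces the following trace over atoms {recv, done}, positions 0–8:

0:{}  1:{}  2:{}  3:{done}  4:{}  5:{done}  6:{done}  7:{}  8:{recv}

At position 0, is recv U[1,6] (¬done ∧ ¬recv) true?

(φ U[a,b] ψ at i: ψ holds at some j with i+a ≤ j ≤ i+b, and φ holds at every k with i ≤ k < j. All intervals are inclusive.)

Need some j in [1,6] with (¬done ∧ ¬recv), and recv at every k in [0,j-1].
  j=1: (¬done ∧ ¬recv) holds, but recv fails at k=0 → not this j.
  j=2: (¬done ∧ ¬recv) holds, but recv fails at k=0 → not this j.
  j=3: (¬done ∧ ¬recv) false.
  j=4: (¬done ∧ ¬recv) holds, but recv fails at k=0 → not this j.
  j=5: (¬done ∧ ¬recv) false.
  j=6: (¬done ∧ ¬recv) false.
No j in the window works → until fails.

No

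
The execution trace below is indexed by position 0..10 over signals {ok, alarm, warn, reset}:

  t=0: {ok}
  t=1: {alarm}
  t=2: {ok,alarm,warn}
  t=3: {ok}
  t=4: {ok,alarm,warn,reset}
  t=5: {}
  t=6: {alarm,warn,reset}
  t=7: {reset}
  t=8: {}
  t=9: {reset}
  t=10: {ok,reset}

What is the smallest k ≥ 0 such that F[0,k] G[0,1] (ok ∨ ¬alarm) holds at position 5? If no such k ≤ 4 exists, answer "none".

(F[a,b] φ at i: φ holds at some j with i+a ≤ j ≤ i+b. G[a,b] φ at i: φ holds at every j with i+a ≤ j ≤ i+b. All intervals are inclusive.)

Scan j = 5,6,… for G[0,1] (ok ∨ ¬alarm):
  j=5: fails
  j=6: fails
  j=7: holds
First hit at j=7, so smallest k = 7-5 = 2.

2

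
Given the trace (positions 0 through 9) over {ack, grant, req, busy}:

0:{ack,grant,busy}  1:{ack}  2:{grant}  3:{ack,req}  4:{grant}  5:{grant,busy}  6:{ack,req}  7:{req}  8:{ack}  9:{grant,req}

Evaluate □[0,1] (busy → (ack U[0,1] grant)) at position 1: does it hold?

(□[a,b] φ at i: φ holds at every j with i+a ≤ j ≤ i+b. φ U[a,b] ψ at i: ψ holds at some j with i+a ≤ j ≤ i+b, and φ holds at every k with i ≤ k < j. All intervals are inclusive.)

Check (busy → (ack U[0,1] grant)) at every j in [1,2]:
  j=1: antecedent false → ✓
  j=2: antecedent false → ✓
All positions satisfy it → formula holds.

True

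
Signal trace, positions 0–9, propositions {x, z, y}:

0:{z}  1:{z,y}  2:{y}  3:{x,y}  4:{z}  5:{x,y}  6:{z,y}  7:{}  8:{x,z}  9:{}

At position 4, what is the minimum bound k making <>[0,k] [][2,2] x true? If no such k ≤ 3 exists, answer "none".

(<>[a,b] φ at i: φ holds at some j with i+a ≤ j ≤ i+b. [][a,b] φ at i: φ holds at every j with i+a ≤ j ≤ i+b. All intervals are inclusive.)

Scan j = 4,5,… for [][2,2] x:
  j=4: fails
  j=5: fails
  j=6: holds
First hit at j=6, so smallest k = 6-4 = 2.

2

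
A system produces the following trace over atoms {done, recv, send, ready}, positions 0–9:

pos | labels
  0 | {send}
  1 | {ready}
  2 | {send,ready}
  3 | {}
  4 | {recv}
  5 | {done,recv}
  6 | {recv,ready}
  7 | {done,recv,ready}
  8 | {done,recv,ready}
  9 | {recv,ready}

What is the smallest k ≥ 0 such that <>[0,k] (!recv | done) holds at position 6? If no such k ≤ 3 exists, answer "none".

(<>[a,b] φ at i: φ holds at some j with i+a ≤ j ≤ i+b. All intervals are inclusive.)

Scan j = 6,7,… for (!recv | done):
  j=6: fails
  j=7: holds
First hit at j=7, so smallest k = 7-6 = 1.

1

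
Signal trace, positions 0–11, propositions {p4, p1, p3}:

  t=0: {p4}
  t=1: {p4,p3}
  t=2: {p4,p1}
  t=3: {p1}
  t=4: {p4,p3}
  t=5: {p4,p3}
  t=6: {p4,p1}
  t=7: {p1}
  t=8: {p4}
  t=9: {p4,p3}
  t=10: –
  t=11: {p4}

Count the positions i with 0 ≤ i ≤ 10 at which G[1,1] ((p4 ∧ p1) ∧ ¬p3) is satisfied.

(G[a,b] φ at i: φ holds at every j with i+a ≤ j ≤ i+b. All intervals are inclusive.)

2

Evaluate at each i in [0,10]:
  i=0: ✗ (fails at j=1)
  i=1: ✓ (all of [2,2])
  i=2: ✗ (fails at j=3)
  i=3: ✗ (fails at j=4)
  i=4: ✗ (fails at j=5)
  i=5: ✓ (all of [6,6])
  i=6: ✗ (fails at j=7)
  i=7: ✗ (fails at j=8)
  i=8: ✗ (fails at j=9)
  i=9: ✗ (fails at j=10)
  i=10: ✗ (fails at j=11)
Positions where it holds: {1, 5} → 2.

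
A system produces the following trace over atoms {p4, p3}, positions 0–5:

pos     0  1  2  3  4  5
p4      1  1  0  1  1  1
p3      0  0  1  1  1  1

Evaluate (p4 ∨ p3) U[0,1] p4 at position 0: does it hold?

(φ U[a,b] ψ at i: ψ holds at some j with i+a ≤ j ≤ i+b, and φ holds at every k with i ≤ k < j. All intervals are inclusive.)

True

Need some j in [0,1] with p4, and (p4 ∨ p3) at every k in [0,j-1].
  j=0: p4 holds; no prefix to check → satisfied.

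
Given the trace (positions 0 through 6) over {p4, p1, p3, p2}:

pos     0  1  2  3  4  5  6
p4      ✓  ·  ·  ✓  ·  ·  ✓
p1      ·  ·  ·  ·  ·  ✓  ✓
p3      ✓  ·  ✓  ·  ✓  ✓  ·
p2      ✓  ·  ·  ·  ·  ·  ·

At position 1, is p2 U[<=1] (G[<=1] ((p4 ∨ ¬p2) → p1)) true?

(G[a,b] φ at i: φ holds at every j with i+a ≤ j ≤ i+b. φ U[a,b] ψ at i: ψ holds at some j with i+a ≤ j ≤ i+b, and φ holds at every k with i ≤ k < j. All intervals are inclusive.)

Need some j in [1,2] with G[<=1] ((p4 ∨ ¬p2) → p1), and p2 at every k in [1,j-1].
  j=1: G[<=1] ((p4 ∨ ¬p2) → p1) — fails at 1.
  j=2: G[<=1] ((p4 ∨ ¬p2) → p1) — fails at 2.
No j in the window works → until fails.

False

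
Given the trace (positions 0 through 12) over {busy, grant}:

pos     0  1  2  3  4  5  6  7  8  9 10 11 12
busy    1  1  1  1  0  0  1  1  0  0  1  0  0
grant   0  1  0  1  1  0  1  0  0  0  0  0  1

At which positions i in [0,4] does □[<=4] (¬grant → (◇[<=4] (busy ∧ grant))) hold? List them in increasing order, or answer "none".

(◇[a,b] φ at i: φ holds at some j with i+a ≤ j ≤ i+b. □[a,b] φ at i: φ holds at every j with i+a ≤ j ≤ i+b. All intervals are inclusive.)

0, 1, 2

Evaluate at each i in [0,4]:
  i=0: ✓ (all of [0,4])
  i=1: ✓ (all of [1,5])
  i=2: ✓ (all of [2,6])
  i=3: ✗ (fails at j=7)
  i=4: ✗ (fails at j=7)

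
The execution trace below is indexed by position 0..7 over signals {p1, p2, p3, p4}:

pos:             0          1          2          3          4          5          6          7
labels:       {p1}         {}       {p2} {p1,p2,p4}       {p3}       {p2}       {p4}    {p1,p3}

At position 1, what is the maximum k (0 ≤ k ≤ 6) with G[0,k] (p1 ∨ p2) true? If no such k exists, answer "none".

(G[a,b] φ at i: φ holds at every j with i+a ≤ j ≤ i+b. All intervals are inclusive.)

none

(p1 ∨ p2) must hold from j=1 onward; find where it first fails.
  j=1: fails → no k works.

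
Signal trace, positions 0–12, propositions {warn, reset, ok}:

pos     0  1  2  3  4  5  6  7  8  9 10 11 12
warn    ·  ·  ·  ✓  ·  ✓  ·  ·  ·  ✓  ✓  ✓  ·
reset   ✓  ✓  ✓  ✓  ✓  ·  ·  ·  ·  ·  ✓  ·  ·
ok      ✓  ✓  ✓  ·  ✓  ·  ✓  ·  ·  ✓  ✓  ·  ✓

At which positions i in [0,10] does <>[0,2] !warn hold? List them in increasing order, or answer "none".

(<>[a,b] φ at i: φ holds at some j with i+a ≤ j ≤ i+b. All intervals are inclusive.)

0, 1, 2, 3, 4, 5, 6, 7, 8, 10

Evaluate at each i in [0,10]:
  i=0: ✓ (witness j=0)
  i=1: ✓ (witness j=1)
  i=2: ✓ (witness j=2)
  i=3: ✓ (witness j=4)
  i=4: ✓ (witness j=4)
  i=5: ✓ (witness j=6)
  i=6: ✓ (witness j=6)
  i=7: ✓ (witness j=7)
  i=8: ✓ (witness j=8)
  i=9: ✗ (none in [9,11])
  i=10: ✓ (witness j=12)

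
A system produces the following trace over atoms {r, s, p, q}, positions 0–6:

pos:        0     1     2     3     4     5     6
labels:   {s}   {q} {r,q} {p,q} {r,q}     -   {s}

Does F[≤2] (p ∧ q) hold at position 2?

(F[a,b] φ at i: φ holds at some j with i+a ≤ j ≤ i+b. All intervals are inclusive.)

Yes

Check (p ∧ q) at each j in [2,4]:
  j=2: false
  j=3: true
  j=4: false
Found at j=3 → formula holds.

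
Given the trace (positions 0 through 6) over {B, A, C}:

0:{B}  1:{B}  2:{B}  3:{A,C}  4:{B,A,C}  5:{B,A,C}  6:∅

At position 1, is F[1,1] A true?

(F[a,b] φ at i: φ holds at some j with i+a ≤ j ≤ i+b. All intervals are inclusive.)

False

Check A at each j in [2,2]:
  j=2: false
No position in the window satisfies it → formula fails.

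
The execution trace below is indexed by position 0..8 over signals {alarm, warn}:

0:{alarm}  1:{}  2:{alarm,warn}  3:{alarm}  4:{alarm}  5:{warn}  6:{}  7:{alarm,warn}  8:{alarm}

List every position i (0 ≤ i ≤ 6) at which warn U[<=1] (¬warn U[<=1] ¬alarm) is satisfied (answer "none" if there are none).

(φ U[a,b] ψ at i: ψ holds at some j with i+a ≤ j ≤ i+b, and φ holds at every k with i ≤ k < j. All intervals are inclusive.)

Evaluate at each i in [0,6]:
  i=0: ✓ (rhs at j=0)
  i=1: ✓ (rhs at j=1)
  i=2: ✗ (no rhs in [2,3])
  i=3: ✗ (lhs fails at k=3 before rhs at j=4)
  i=4: ✓ (rhs at j=4)
  i=5: ✓ (rhs at j=5)
  i=6: ✓ (rhs at j=6)

0, 1, 4, 5, 6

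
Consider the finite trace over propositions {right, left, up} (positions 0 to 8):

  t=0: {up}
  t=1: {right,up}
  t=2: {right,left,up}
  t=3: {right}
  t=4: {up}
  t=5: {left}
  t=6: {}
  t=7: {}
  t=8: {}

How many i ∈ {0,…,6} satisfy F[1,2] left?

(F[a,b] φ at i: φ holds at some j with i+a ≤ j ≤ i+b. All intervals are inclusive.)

Evaluate at each i in [0,6]:
  i=0: ✓ (witness j=2)
  i=1: ✓ (witness j=2)
  i=2: ✗ (none in [3,4])
  i=3: ✓ (witness j=5)
  i=4: ✓ (witness j=5)
  i=5: ✗ (none in [6,7])
  i=6: ✗ (none in [7,8])
Positions where it holds: {0, 1, 3, 4} → 4.

4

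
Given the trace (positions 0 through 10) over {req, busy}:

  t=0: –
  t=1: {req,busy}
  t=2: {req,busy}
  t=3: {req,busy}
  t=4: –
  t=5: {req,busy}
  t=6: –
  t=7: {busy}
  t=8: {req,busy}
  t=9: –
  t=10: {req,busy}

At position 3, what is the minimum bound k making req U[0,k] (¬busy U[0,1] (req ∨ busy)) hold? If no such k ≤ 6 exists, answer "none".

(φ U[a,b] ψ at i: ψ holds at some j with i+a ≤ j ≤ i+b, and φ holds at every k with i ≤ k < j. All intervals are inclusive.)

Need earliest j ≥ 3 with (¬busy U[0,1] (req ∨ busy)), and req at every k in [3,j-1].
  j=3: rhs holds (empty prefix). k = 0.

0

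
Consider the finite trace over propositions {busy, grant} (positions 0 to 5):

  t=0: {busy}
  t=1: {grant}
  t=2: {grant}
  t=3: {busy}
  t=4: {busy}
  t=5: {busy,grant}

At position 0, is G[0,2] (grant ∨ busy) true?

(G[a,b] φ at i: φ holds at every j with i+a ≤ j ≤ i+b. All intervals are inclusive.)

Check (grant ∨ busy) at every j in [0,2]:
  j=0: true
  j=1: true
  j=2: true
All positions satisfy it → formula holds.

Holds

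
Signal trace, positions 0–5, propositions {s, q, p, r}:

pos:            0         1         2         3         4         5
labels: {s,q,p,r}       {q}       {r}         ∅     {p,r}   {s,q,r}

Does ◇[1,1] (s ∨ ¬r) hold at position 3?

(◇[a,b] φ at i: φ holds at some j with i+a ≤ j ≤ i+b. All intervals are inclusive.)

Check (s ∨ ¬r) at each j in [4,4]:
  j=4: false
No position in the window satisfies it → formula fails.

Does not hold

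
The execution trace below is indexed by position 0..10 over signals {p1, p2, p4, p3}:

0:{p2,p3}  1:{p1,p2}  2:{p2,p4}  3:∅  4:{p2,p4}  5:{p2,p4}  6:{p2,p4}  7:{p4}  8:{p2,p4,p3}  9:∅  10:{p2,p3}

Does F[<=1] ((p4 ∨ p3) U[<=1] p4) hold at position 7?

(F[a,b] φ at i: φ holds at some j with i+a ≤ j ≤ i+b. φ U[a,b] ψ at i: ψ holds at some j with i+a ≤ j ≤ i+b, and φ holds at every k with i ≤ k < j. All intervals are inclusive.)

Check ((p4 ∨ p3) U[<=1] p4) at each j in [7,8]:
  j=7: holds
  j=8: holds
Found at j=7 → formula holds.

Holds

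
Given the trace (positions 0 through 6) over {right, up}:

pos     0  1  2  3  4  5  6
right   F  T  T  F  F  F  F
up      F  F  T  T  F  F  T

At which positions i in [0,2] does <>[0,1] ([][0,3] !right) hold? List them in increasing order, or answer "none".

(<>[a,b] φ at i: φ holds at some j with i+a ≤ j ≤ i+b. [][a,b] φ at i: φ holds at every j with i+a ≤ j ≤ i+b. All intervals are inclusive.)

Evaluate at each i in [0,2]:
  i=0: ✗ (none in [0,1])
  i=1: ✗ (none in [1,2])
  i=2: ✓ (witness j=3)

2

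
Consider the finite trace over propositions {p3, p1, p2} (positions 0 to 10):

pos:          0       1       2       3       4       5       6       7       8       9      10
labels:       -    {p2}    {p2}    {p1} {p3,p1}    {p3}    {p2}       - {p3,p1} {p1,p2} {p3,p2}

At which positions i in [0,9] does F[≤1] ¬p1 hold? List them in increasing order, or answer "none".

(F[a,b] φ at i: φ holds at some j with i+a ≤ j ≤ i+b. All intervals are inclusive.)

0, 1, 2, 4, 5, 6, 7, 9

Evaluate at each i in [0,9]:
  i=0: ✓ (witness j=0)
  i=1: ✓ (witness j=1)
  i=2: ✓ (witness j=2)
  i=3: ✗ (none in [3,4])
  i=4: ✓ (witness j=5)
  i=5: ✓ (witness j=5)
  i=6: ✓ (witness j=6)
  i=7: ✓ (witness j=7)
  i=8: ✗ (none in [8,9])
  i=9: ✓ (witness j=10)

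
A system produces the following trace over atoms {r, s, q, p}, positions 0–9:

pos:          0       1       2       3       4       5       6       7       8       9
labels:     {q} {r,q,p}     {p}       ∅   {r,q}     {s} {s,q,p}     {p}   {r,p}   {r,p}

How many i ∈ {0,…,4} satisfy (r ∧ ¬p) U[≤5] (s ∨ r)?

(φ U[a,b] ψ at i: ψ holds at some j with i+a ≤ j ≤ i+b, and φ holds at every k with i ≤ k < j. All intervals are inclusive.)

2

Evaluate at each i in [0,4]:
  i=0: ✗ (lhs fails at k=0 before rhs at j=1)
  i=1: ✓ (rhs at j=1)
  i=2: ✗ (lhs fails at k=2 before rhs at j=4)
  i=3: ✗ (lhs fails at k=3 before rhs at j=4)
  i=4: ✓ (rhs at j=4)
Positions where it holds: {1, 4} → 2.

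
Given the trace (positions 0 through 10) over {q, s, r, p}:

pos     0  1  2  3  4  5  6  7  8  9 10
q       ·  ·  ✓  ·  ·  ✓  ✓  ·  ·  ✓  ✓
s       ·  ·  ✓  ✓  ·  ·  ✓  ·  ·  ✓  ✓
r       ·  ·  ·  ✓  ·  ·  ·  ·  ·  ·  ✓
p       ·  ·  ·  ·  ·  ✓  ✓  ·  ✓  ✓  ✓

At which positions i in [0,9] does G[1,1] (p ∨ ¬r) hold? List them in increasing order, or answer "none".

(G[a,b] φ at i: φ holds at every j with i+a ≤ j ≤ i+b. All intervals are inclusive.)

0, 1, 3, 4, 5, 6, 7, 8, 9

Evaluate at each i in [0,9]:
  i=0: ✓ (all of [1,1])
  i=1: ✓ (all of [2,2])
  i=2: ✗ (fails at j=3)
  i=3: ✓ (all of [4,4])
  i=4: ✓ (all of [5,5])
  i=5: ✓ (all of [6,6])
  i=6: ✓ (all of [7,7])
  i=7: ✓ (all of [8,8])
  i=8: ✓ (all of [9,9])
  i=9: ✓ (all of [10,10])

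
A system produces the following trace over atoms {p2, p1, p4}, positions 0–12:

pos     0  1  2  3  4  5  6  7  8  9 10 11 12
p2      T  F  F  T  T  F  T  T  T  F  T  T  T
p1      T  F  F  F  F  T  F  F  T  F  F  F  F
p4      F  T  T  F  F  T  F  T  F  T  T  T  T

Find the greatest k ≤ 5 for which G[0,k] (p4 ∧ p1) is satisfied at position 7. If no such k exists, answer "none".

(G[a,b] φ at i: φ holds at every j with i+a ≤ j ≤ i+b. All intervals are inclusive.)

(p4 ∧ p1) must hold from j=7 onward; find where it first fails.
  j=7: fails → no k works.

none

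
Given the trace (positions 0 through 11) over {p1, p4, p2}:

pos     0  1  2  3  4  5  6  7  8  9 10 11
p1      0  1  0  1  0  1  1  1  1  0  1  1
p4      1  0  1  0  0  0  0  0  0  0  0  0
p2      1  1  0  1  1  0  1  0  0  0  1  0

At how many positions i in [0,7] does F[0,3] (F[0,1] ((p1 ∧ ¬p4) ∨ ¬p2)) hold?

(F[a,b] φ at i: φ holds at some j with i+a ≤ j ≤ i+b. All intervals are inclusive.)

Evaluate at each i in [0,7]:
  i=0: ✓ (witness j=0)
  i=1: ✓ (witness j=1)
  i=2: ✓ (witness j=2)
  i=3: ✓ (witness j=3)
  i=4: ✓ (witness j=4)
  i=5: ✓ (witness j=5)
  i=6: ✓ (witness j=6)
  i=7: ✓ (witness j=7)
Positions where it holds: {0, 1, 2, 3, 4, 5, 6, 7} → 8.

8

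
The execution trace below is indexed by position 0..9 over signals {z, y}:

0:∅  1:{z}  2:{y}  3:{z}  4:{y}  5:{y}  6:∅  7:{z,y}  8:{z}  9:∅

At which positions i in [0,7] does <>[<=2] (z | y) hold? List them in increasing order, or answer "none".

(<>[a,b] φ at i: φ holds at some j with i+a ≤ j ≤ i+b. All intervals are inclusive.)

Evaluate at each i in [0,7]:
  i=0: ✓ (witness j=1)
  i=1: ✓ (witness j=1)
  i=2: ✓ (witness j=2)
  i=3: ✓ (witness j=3)
  i=4: ✓ (witness j=4)
  i=5: ✓ (witness j=5)
  i=6: ✓ (witness j=7)
  i=7: ✓ (witness j=7)

0, 1, 2, 3, 4, 5, 6, 7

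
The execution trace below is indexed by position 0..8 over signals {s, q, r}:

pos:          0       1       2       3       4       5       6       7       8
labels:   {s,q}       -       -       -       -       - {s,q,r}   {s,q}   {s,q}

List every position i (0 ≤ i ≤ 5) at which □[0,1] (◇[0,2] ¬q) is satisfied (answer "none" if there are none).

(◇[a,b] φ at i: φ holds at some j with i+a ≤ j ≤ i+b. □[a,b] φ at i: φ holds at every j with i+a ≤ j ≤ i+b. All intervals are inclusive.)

Evaluate at each i in [0,5]:
  i=0: ✓ (all of [0,1])
  i=1: ✓ (all of [1,2])
  i=2: ✓ (all of [2,3])
  i=3: ✓ (all of [3,4])
  i=4: ✓ (all of [4,5])
  i=5: ✗ (fails at j=6)

0, 1, 2, 3, 4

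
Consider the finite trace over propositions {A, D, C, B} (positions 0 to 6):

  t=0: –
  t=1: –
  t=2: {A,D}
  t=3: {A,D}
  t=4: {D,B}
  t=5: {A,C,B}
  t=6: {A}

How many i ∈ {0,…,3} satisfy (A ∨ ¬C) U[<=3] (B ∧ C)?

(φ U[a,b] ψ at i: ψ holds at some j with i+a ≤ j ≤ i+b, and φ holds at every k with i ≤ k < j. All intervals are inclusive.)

Evaluate at each i in [0,3]:
  i=0: ✗ (no rhs in [0,3])
  i=1: ✗ (no rhs in [1,4])
  i=2: ✓ (rhs at j=5; lhs holds on [2,4])
  i=3: ✓ (rhs at j=5; lhs holds on [3,4])
Positions where it holds: {2, 3} → 2.

2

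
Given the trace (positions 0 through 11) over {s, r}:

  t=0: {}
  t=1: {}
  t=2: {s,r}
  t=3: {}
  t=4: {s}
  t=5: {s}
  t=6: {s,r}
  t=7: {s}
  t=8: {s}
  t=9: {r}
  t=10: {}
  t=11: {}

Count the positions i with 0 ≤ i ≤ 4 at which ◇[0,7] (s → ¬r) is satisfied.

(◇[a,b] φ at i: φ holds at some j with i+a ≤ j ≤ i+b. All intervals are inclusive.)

5

Evaluate at each i in [0,4]:
  i=0: ✓ (witness j=0)
  i=1: ✓ (witness j=1)
  i=2: ✓ (witness j=3)
  i=3: ✓ (witness j=3)
  i=4: ✓ (witness j=4)
Positions where it holds: {0, 1, 2, 3, 4} → 5.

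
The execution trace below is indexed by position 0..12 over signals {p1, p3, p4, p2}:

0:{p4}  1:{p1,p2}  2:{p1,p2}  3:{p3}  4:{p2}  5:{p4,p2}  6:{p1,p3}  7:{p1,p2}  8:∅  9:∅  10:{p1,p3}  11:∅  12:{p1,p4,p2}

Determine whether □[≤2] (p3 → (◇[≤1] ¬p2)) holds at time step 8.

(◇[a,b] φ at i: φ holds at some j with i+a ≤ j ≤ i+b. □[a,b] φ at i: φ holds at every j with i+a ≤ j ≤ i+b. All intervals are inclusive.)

True

Check (p3 → (◇[≤1] ¬p2)) at every j in [8,10]:
  j=8: antecedent false → ✓
  j=9: antecedent false → ✓
  j=10: antecedent true; consequent holds (witness at 10) → ✓
All positions satisfy it → formula holds.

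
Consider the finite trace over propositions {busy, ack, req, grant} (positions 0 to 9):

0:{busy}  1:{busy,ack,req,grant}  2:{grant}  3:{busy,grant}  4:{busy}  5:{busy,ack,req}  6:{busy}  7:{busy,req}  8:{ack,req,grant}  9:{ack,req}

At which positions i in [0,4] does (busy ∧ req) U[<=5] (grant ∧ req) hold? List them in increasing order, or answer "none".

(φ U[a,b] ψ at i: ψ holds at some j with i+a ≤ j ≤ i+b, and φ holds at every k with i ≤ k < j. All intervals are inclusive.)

1

Evaluate at each i in [0,4]:
  i=0: ✗ (lhs fails at k=0 before rhs at j=1)
  i=1: ✓ (rhs at j=1)
  i=2: ✗ (no rhs in [2,7])
  i=3: ✗ (lhs fails at k=3 before rhs at j=8)
  i=4: ✗ (lhs fails at k=4 before rhs at j=8)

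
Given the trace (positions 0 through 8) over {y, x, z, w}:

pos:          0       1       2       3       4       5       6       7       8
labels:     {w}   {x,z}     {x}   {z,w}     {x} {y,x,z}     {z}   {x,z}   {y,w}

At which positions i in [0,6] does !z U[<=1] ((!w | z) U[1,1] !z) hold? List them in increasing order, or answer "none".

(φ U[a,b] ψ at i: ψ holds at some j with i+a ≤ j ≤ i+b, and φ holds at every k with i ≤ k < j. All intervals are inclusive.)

0, 1, 2, 3

Evaluate at each i in [0,6]:
  i=0: ✓ (rhs at j=1; lhs holds on [0,0])
  i=1: ✓ (rhs at j=1)
  i=2: ✓ (rhs at j=3; lhs holds on [2,2])
  i=3: ✓ (rhs at j=3)
  i=4: ✗ (no rhs in [4,5])
  i=5: ✗ (no rhs in [5,6])
  i=6: ✗ (lhs fails at k=6 before rhs at j=7)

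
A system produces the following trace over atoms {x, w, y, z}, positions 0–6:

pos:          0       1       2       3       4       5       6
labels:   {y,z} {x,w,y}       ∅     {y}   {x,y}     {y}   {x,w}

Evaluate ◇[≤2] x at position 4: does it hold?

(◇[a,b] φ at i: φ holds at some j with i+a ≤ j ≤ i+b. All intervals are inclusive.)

Check x at each j in [4,6]:
  j=4: true
  j=5: false
  j=6: true
Found at j=4 → formula holds.

Holds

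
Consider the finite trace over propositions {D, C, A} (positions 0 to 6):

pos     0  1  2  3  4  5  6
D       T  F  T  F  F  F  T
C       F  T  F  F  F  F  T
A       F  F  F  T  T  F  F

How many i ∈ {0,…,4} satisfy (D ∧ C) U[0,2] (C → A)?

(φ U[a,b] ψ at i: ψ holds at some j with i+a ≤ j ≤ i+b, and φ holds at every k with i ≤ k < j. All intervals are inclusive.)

Evaluate at each i in [0,4]:
  i=0: ✓ (rhs at j=0)
  i=1: ✗ (lhs fails at k=1 before rhs at j=2)
  i=2: ✓ (rhs at j=2)
  i=3: ✓ (rhs at j=3)
  i=4: ✓ (rhs at j=4)
Positions where it holds: {0, 2, 3, 4} → 4.

4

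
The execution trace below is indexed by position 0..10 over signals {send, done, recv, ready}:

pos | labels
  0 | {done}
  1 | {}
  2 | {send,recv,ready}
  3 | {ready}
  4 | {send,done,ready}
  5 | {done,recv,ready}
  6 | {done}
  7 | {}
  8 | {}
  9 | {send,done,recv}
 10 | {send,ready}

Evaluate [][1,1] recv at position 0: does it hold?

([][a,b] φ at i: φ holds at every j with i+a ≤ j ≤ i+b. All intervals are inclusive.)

Check recv at every j in [1,1]:
  j=1: false
Fails at j=1 → formula fails.

False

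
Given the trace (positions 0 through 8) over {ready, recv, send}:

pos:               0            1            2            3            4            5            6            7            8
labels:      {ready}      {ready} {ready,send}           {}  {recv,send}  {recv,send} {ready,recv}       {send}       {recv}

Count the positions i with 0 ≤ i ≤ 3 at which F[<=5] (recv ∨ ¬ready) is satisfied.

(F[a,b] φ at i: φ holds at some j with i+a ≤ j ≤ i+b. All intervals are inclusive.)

4

Evaluate at each i in [0,3]:
  i=0: ✓ (witness j=3)
  i=1: ✓ (witness j=3)
  i=2: ✓ (witness j=3)
  i=3: ✓ (witness j=3)
Positions where it holds: {0, 1, 2, 3} → 4.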